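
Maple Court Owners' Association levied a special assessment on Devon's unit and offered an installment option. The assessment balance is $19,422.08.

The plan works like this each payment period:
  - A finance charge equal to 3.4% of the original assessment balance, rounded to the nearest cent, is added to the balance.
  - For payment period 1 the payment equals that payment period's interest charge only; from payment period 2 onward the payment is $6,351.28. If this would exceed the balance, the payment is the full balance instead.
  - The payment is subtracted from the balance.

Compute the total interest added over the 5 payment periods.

$3,301.75

Payment period 1: $19,422.08 +$660.35 interest = $20,082.43; pay $660.35 → $19,422.08
Payment period 2: $19,422.08 +$660.35 interest = $20,082.43; pay $6,351.28 → $13,731.15
Payment period 3: $13,731.15 +$660.35 interest = $14,391.50; pay $6,351.28 → $8,040.22
Payment period 4: $8,040.22 +$660.35 interest = $8,700.57; pay $6,351.28 → $2,349.29
Payment period 5: $2,349.29 +$660.35 interest = $3,009.64; pay $3,009.64 → $0.00
Total interest: $660.35 + $660.35 + $660.35 + $660.35 + $660.35 = $3,301.75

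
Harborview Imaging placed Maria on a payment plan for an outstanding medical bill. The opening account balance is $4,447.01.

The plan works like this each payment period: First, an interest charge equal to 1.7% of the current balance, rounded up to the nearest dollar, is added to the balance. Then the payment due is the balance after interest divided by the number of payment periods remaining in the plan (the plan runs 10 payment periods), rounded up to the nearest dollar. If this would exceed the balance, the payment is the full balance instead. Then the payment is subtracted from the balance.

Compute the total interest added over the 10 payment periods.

Payment period 1: $4,447.01 +$76.00 interest = $4,523.01; pay $453.00 → $4,070.01
Payment period 2: $4,070.01 +$70.00 interest = $4,140.01; pay $461.00 → $3,679.01
Payment period 3: $3,679.01 +$63.00 interest = $3,742.01; pay $468.00 → $3,274.01
Payment period 4: $3,274.01 +$56.00 interest = $3,330.01; pay $476.00 → $2,854.01
Payment period 5: $2,854.01 +$49.00 interest = $2,903.01; pay $484.00 → $2,419.01
Payment period 6: $2,419.01 +$42.00 interest = $2,461.01; pay $493.00 → $1,968.01
Payment period 7: $1,968.01 +$34.00 interest = $2,002.01; pay $501.00 → $1,501.01
Payment period 8: $1,501.01 +$26.00 interest = $1,527.01; pay $510.00 → $1,017.01
Payment period 9: $1,017.01 +$18.00 interest = $1,035.01; pay $518.00 → $517.01
Payment period 10: $517.01 +$9.00 interest = $526.01; pay $526.01 → $0.00
Total interest: $76.00 + $70.00 + $63.00 + $56.00 + $49.00 + $42.00 + $34.00 + $26.00 + $18.00 + $9.00 = $443.00

$443.00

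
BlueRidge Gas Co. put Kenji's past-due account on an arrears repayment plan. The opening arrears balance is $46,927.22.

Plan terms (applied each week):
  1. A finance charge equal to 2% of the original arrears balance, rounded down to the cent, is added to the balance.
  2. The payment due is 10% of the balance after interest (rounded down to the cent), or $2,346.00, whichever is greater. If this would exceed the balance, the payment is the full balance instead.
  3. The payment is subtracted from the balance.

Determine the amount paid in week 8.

Week 1: opening $46,927.22; interest $938.54 → $47,865.76; payment $4,786.57; balance $43,079.19
Week 2: opening $43,079.19; interest $938.54 → $44,017.73; payment $4,401.77; balance $39,615.96
Week 3: opening $39,615.96; interest $938.54 → $40,554.50; payment $4,055.45; balance $36,499.05
Week 4: opening $36,499.05; interest $938.54 → $37,437.59; payment $3,743.75; balance $33,693.84
Week 5: opening $33,693.84; interest $938.54 → $34,632.38; payment $3,463.23; balance $31,169.15
Week 6: opening $31,169.15; interest $938.54 → $32,107.69; payment $3,210.76; balance $28,896.93
Week 7: opening $28,896.93; interest $938.54 → $29,835.47; payment $2,983.54; balance $26,851.93
Week 8: opening $26,851.93; interest $938.54 → $27,790.47; payment $2,779.04; balance $25,011.43

$2,779.04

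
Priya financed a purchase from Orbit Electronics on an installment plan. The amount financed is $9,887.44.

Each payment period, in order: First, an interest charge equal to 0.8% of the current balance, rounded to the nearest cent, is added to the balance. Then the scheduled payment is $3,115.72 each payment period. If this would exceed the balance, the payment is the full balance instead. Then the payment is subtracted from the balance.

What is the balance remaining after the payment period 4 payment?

Payment period 1: $9,887.44 +$79.10 interest = $9,966.54; pay $3,115.72 → $6,850.82
Payment period 2: $6,850.82 +$54.81 interest = $6,905.63; pay $3,115.72 → $3,789.91
Payment period 3: $3,789.91 +$30.32 interest = $3,820.23; pay $3,115.72 → $704.51
Payment period 4: $704.51 +$5.64 interest = $710.15; pay $710.15 → $0.00

$0.00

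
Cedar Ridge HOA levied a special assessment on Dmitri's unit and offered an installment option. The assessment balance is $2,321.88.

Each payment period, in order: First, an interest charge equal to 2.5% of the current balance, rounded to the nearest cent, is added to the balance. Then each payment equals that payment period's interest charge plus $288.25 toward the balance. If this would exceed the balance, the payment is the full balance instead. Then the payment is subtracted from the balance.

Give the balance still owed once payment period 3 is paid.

$1,457.13

Payment period 1: opening $2,321.88; interest $58.05 → $2,379.93; payment $346.30; balance $2,033.63
Payment period 2: opening $2,033.63; interest $50.84 → $2,084.47; payment $339.09; balance $1,745.38
Payment period 3: opening $1,745.38; interest $43.63 → $1,789.01; payment $331.88; balance $1,457.13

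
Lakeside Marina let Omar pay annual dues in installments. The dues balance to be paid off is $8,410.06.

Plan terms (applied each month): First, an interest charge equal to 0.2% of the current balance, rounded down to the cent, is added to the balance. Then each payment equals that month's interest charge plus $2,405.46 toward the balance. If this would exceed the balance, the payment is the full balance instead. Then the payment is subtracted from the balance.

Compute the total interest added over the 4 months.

$38.39

Month 1: $8,410.06 +$16.82 interest = $8,426.88; pay $2,422.28 → $6,004.60
Month 2: $6,004.60 +$12.00 interest = $6,016.60; pay $2,417.46 → $3,599.14
Month 3: $3,599.14 +$7.19 interest = $3,606.33; pay $2,412.65 → $1,193.68
Month 4: $1,193.68 +$2.38 interest = $1,196.06; pay $1,196.06 → $0.00
Total interest: $16.82 + $12.00 + $7.19 + $2.38 = $38.39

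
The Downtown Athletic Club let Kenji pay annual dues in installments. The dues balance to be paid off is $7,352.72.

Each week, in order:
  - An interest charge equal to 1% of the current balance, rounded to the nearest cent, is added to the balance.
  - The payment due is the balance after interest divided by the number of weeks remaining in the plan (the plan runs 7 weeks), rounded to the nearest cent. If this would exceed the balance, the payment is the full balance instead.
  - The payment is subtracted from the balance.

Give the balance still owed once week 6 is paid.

$1,115.01

Week 1: opening $7,352.72; interest $73.53 → $7,426.25; payment $1,060.89; balance $6,365.36
Week 2: opening $6,365.36; interest $63.65 → $6,429.01; payment $1,071.50; balance $5,357.51
Week 3: opening $5,357.51; interest $53.58 → $5,411.09; payment $1,082.22; balance $4,328.87
Week 4: opening $4,328.87; interest $43.29 → $4,372.16; payment $1,093.04; balance $3,279.12
Week 5: opening $3,279.12; interest $32.79 → $3,311.91; payment $1,103.97; balance $2,207.94
Week 6: opening $2,207.94; interest $22.08 → $2,230.02; payment $1,115.01; balance $1,115.01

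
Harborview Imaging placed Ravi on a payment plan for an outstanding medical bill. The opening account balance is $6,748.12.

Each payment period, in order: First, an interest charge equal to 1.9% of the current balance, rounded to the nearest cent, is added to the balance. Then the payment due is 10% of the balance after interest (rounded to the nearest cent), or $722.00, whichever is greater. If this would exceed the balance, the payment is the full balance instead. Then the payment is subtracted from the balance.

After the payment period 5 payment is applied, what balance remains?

Payment period 1: $6,748.12 +$128.21 interest = $6,876.33; pay $722.00 → $6,154.33
Payment period 2: $6,154.33 +$116.93 interest = $6,271.26; pay $722.00 → $5,549.26
Payment period 3: $5,549.26 +$105.44 interest = $5,654.70; pay $722.00 → $4,932.70
Payment period 4: $4,932.70 +$93.72 interest = $5,026.42; pay $722.00 → $4,304.42
Payment period 5: $4,304.42 +$81.78 interest = $4,386.20; pay $722.00 → $3,664.20

$3,664.20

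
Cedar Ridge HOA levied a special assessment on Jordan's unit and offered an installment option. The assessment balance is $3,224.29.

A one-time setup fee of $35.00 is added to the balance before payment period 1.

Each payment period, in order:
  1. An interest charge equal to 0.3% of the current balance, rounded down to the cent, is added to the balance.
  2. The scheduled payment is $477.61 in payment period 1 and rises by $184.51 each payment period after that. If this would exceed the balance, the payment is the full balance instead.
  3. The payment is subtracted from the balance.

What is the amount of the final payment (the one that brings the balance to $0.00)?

Payment period 1: opening $3,259.29; interest $9.77 → $3,269.06; payment $477.61; balance $2,791.45
Payment period 2: opening $2,791.45; interest $8.37 → $2,799.82; payment $662.12; balance $2,137.70
Payment period 3: opening $2,137.70; interest $6.41 → $2,144.11; payment $846.63; balance $1,297.48
Payment period 4: opening $1,297.48; interest $3.89 → $1,301.37; payment $1,031.14; balance $270.23
Payment period 5: opening $270.23; interest $0.81 → $271.04; payment $271.04; balance $0.00

$271.04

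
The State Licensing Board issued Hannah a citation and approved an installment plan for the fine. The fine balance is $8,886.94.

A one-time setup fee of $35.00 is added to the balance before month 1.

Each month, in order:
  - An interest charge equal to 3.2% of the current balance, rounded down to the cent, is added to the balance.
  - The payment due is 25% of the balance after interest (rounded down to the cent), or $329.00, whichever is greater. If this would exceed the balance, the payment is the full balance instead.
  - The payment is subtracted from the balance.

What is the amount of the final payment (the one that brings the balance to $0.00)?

$251.95

# | Opening | Interest | Payment | End bal
1 | $8,921.94 | $285.50 | $2,301.86 | $6,905.58
2 | $6,905.58 | $220.97 | $1,781.63 | $5,344.92
3 | $5,344.92 | $171.03 | $1,378.98 | $4,136.97
4 | $4,136.97 | $132.38 | $1,067.33 | $3,202.02
5 | $3,202.02 | $102.46 | $826.12 | $2,478.36
6 | $2,478.36 | $79.30 | $639.41 | $1,918.25
7 | $1,918.25 | $61.38 | $494.90 | $1,484.73
8 | $1,484.73 | $47.51 | $383.06 | $1,149.18
9 | $1,149.18 | $36.77 | $329.00 | $856.95
10 | $856.95 | $27.42 | $329.00 | $555.37
11 | $555.37 | $17.77 | $329.00 | $244.14
12 | $244.14 | $7.81 | $251.95 | $0.00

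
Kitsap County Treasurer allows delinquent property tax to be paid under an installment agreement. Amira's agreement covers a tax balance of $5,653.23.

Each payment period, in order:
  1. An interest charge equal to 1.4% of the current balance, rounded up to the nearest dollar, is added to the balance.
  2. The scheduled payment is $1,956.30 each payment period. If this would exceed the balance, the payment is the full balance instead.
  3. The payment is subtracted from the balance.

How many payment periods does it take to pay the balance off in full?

# | Opening | Interest | Payment | End bal
1 | $5,653.23 | $80.00 | $1,956.30 | $3,776.93
2 | $3,776.93 | $53.00 | $1,956.30 | $1,873.63
3 | $1,873.63 | $27.00 | $1,900.63 | $0.00
Balance reaches $0.00 in payment period 3.

3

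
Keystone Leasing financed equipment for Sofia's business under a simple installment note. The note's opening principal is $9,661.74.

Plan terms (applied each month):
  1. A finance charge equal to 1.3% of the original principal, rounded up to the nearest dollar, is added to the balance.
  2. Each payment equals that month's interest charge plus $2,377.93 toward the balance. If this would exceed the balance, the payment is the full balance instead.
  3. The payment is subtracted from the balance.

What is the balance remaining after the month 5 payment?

Month 1: $9,661.74 +$126.00 interest = $9,787.74; pay $2,503.93 → $7,283.81
Month 2: $7,283.81 +$126.00 interest = $7,409.81; pay $2,503.93 → $4,905.88
Month 3: $4,905.88 +$126.00 interest = $5,031.88; pay $2,503.93 → $2,527.95
Month 4: $2,527.95 +$126.00 interest = $2,653.95; pay $2,503.93 → $150.02
Month 5: $150.02 +$126.00 interest = $276.02; pay $276.02 → $0.00

$0.00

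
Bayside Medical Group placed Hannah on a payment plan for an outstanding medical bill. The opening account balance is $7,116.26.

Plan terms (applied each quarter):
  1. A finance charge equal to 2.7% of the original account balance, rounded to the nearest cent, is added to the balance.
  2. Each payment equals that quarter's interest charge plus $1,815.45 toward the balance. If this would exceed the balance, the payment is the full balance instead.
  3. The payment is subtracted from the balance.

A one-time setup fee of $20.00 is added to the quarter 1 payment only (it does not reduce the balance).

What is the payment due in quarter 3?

# | Opening | Interest | Payment | Fee | End bal
1 | $7,116.26 | $192.14 | $2,007.59 | $20.00 | $5,300.81
2 | $5,300.81 | $192.14 | $2,007.59 | — | $3,485.36
3 | $3,485.36 | $192.14 | $2,007.59 | — | $1,669.91

$2,007.59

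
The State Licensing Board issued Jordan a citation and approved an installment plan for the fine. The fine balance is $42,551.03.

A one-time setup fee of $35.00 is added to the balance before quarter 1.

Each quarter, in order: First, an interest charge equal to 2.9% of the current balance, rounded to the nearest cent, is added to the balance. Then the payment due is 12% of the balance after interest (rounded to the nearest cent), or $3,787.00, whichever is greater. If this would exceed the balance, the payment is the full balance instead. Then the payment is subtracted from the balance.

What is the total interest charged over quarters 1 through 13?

$8,451.04

Quarter 1: opening $42,586.03; interest $1,234.99 → $43,821.02; payment $5,258.52; balance $38,562.50
Quarter 2: opening $38,562.50; interest $1,118.31 → $39,680.81; payment $4,761.70; balance $34,919.11
Quarter 3: opening $34,919.11; interest $1,012.65 → $35,931.76; payment $4,311.81; balance $31,619.95
Quarter 4: opening $31,619.95; interest $916.98 → $32,536.93; payment $3,904.43; balance $28,632.50
Quarter 5: opening $28,632.50; interest $830.34 → $29,462.84; payment $3,787.00; balance $25,675.84
Quarter 6: opening $25,675.84; interest $744.60 → $26,420.44; payment $3,787.00; balance $22,633.44
Quarter 7: opening $22,633.44; interest $656.37 → $23,289.81; payment $3,787.00; balance $19,502.81
Quarter 8: opening $19,502.81; interest $565.58 → $20,068.39; payment $3,787.00; balance $16,281.39
Quarter 9: opening $16,281.39; interest $472.16 → $16,753.55; payment $3,787.00; balance $12,966.55
Quarter 10: opening $12,966.55; interest $376.03 → $13,342.58; payment $3,787.00; balance $9,555.58
Quarter 11: opening $9,555.58; interest $277.11 → $9,832.69; payment $3,787.00; balance $6,045.69
Quarter 12: opening $6,045.69; interest $175.33 → $6,221.02; payment $3,787.00; balance $2,434.02
Quarter 13: opening $2,434.02; interest $70.59 → $2,504.61; payment $2,504.61; balance $0.00
Total interest: $1,234.99 + $1,118.31 + $1,012.65 + $916.98 + $830.34 + $744.60 + $656.37 + $565.58 + $472.16 + $376.03 + $277.11 + $175.33 + $70.59 = $8,451.04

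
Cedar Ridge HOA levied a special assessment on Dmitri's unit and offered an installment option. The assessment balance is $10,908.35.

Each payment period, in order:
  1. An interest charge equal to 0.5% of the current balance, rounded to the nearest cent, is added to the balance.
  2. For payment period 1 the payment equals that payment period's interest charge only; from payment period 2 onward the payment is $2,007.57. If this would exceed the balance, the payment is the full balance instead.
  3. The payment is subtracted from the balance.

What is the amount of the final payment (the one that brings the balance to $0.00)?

$1,050.30

Payment period 1: opening $10,908.35; interest $54.54 → $10,962.89; payment $54.54; balance $10,908.35
Payment period 2: opening $10,908.35; interest $54.54 → $10,962.89; payment $2,007.57; balance $8,955.32
Payment period 3: opening $8,955.32; interest $44.78 → $9,000.10; payment $2,007.57; balance $6,992.53
Payment period 4: opening $6,992.53; interest $34.96 → $7,027.49; payment $2,007.57; balance $5,019.92
Payment period 5: opening $5,019.92; interest $25.10 → $5,045.02; payment $2,007.57; balance $3,037.45
Payment period 6: opening $3,037.45; interest $15.19 → $3,052.64; payment $2,007.57; balance $1,045.07
Payment period 7: opening $1,045.07; interest $5.23 → $1,050.30; payment $1,050.30; balance $0.00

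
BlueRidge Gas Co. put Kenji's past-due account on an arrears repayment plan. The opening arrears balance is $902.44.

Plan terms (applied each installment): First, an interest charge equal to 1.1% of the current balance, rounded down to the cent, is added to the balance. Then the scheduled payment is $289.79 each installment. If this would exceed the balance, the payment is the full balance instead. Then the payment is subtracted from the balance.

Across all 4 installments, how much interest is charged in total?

$21.07

# | Opening | Interest | Payment | End bal
1 | $902.44 | $9.92 | $289.79 | $622.57
2 | $622.57 | $6.84 | $289.79 | $339.62
3 | $339.62 | $3.73 | $289.79 | $53.56
4 | $53.56 | $0.58 | $54.14 | $0.00
Total interest: $9.92 + $6.84 + $3.73 + $0.58 = $21.07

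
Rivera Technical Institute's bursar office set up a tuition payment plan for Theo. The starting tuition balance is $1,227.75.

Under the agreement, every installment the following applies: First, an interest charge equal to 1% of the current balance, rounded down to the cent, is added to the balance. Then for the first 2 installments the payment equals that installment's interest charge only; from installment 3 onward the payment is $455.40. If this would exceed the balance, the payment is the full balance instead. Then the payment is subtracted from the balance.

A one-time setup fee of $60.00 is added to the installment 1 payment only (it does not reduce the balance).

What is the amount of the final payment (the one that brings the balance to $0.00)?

$340.43

Installment 1: opening $1,227.75; interest $12.27 → $1,240.02; payment $12.27 (+ $60.00 fee); balance $1,227.75
Installment 2: opening $1,227.75; interest $12.27 → $1,240.02; payment $12.27; balance $1,227.75
Installment 3: opening $1,227.75; interest $12.27 → $1,240.02; payment $455.40; balance $784.62
Installment 4: opening $784.62; interest $7.84 → $792.46; payment $455.40; balance $337.06
Installment 5: opening $337.06; interest $3.37 → $340.43; payment $340.43; balance $0.00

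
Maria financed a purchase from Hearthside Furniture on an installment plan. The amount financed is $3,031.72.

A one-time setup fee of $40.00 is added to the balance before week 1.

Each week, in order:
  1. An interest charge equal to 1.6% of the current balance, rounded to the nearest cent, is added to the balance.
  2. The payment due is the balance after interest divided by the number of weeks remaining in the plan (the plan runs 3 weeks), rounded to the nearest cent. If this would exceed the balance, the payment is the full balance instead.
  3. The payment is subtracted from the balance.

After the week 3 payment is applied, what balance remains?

$0.00

Week 1: opening $3,071.72; interest $49.15 → $3,120.87; payment $1,040.29; balance $2,080.58
Week 2: opening $2,080.58; interest $33.29 → $2,113.87; payment $1,056.94; balance $1,056.93
Week 3: opening $1,056.93; interest $16.91 → $1,073.84; payment $1,073.84; balance $0.00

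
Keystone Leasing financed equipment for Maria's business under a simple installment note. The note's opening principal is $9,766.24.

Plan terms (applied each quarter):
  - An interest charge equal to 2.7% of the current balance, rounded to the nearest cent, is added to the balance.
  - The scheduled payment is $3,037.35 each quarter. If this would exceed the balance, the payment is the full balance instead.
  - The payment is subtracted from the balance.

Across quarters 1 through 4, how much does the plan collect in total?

# | Opening | Interest | Payment | End bal
1 | $9,766.24 | $263.69 | $3,037.35 | $6,992.58
2 | $6,992.58 | $188.80 | $3,037.35 | $4,144.03
3 | $4,144.03 | $111.89 | $3,037.35 | $1,218.57
4 | $1,218.57 | $32.90 | $1,251.47 | $0.00
Total paid: $10,363.52

$10,363.52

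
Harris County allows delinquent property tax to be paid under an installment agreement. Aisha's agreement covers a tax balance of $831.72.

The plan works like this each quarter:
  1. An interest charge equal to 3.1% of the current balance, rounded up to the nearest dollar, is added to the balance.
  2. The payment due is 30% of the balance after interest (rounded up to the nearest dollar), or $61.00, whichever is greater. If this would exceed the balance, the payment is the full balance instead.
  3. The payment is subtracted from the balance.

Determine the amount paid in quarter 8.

Quarter 1: opening $831.72; interest $26.00 → $857.72; payment $258.00; balance $599.72
Quarter 2: opening $599.72; interest $19.00 → $618.72; payment $186.00; balance $432.72
Quarter 3: opening $432.72; interest $14.00 → $446.72; payment $135.00; balance $311.72
Quarter 4: opening $311.72; interest $10.00 → $321.72; payment $97.00; balance $224.72
Quarter 5: opening $224.72; interest $7.00 → $231.72; payment $70.00; balance $161.72
Quarter 6: opening $161.72; interest $6.00 → $167.72; payment $61.00; balance $106.72
Quarter 7: opening $106.72; interest $4.00 → $110.72; payment $61.00; balance $49.72
Quarter 8: opening $49.72; interest $2.00 → $51.72; payment $51.72; balance $0.00

$51.72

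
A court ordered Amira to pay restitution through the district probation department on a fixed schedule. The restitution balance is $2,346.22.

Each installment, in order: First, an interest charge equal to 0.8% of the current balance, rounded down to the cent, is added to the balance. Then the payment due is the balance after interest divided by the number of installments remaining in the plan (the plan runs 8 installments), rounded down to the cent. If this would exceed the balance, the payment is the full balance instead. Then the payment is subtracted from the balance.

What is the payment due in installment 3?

# | Opening | Interest | Payment | End bal
1 | $2,346.22 | $18.76 | $295.62 | $2,069.36
2 | $2,069.36 | $16.55 | $297.98 | $1,787.93
3 | $1,787.93 | $14.30 | $300.37 | $1,501.86

$300.37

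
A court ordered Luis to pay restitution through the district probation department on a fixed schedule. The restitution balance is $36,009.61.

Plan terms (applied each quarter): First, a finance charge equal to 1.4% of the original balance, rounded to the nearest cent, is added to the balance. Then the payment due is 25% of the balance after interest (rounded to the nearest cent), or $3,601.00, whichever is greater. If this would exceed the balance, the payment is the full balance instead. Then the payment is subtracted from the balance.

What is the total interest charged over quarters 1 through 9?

$4,537.17

Quarter 1: $36,009.61 +$504.13 interest = $36,513.74; pay $9,128.44 → $27,385.30
Quarter 2: $27,385.30 +$504.13 interest = $27,889.43; pay $6,972.36 → $20,917.07
Quarter 3: $20,917.07 +$504.13 interest = $21,421.20; pay $5,355.30 → $16,065.90
Quarter 4: $16,065.90 +$504.13 interest = $16,570.03; pay $4,142.51 → $12,427.52
Quarter 5: $12,427.52 +$504.13 interest = $12,931.65; pay $3,601.00 → $9,330.65
Quarter 6: $9,330.65 +$504.13 interest = $9,834.78; pay $3,601.00 → $6,233.78
Quarter 7: $6,233.78 +$504.13 interest = $6,737.91; pay $3,601.00 → $3,136.91
Quarter 8: $3,136.91 +$504.13 interest = $3,641.04; pay $3,601.00 → $40.04
Quarter 9: $40.04 +$504.13 interest = $544.17; pay $544.17 → $0.00
Total interest: $504.13 + $504.13 + $504.13 + $504.13 + $504.13 + $504.13 + $504.13 + $504.13 + $504.13 = $4,537.17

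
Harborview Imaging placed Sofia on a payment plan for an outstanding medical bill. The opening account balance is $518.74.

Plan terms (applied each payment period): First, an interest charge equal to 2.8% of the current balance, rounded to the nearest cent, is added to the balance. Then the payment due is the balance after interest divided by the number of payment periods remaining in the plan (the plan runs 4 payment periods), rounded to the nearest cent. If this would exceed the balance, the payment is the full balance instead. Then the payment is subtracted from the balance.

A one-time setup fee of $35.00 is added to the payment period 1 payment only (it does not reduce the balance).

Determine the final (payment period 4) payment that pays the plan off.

Payment period 1: $518.74 +$14.52 interest = $533.26; pay $133.32 (+ $35.00 fee) → $399.94
Payment period 2: $399.94 +$11.20 interest = $411.14; pay $137.05 → $274.09
Payment period 3: $274.09 +$7.67 interest = $281.76; pay $140.88 → $140.88
Payment period 4: $140.88 +$3.94 interest = $144.82; pay $144.82 → $0.00

$144.82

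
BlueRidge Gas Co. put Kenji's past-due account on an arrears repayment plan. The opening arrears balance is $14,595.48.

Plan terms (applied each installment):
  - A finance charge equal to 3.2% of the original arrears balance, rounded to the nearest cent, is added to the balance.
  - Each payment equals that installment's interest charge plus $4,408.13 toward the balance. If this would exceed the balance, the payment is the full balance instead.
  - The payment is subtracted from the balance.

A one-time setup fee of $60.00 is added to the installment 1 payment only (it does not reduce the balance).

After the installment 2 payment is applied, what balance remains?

$5,779.22

Installment 1: $14,595.48 +$467.06 interest = $15,062.54; pay $4,875.19 (+ $60.00 fee) → $10,187.35
Installment 2: $10,187.35 +$467.06 interest = $10,654.41; pay $4,875.19 → $5,779.22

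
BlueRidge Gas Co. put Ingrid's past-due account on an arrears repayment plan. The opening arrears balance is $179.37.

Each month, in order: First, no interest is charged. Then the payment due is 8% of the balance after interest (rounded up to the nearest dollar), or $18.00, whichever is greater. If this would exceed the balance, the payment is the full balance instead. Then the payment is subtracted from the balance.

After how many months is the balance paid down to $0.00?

Month 1: $179.37 − $18.00 → $161.37
Month 2: $161.37 − $18.00 → $143.37
Month 3: $143.37 − $18.00 → $125.37
Month 4: $125.37 − $18.00 → $107.37
Month 5: $107.37 − $18.00 → $89.37
Month 6: $89.37 − $18.00 → $71.37
Month 7: $71.37 − $18.00 → $53.37
Month 8: $53.37 − $18.00 → $35.37
Month 9: $35.37 − $18.00 → $17.37
Month 10: $17.37 − $17.37 → $0.00
Balance reaches $0.00 in month 10.

10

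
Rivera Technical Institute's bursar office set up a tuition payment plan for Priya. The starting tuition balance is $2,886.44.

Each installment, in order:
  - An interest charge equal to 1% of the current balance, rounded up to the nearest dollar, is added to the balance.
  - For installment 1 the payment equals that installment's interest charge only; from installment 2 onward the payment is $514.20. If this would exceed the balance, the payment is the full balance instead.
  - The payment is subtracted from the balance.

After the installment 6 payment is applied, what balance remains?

Installment 1: opening $2,886.44; interest $29.00 → $2,915.44; payment $29.00; balance $2,886.44
Installment 2: opening $2,886.44; interest $29.00 → $2,915.44; payment $514.20; balance $2,401.24
Installment 3: opening $2,401.24; interest $25.00 → $2,426.24; payment $514.20; balance $1,912.04
Installment 4: opening $1,912.04; interest $20.00 → $1,932.04; payment $514.20; balance $1,417.84
Installment 5: opening $1,417.84; interest $15.00 → $1,432.84; payment $514.20; balance $918.64
Installment 6: opening $918.64; interest $10.00 → $928.64; payment $514.20; balance $414.44

$414.44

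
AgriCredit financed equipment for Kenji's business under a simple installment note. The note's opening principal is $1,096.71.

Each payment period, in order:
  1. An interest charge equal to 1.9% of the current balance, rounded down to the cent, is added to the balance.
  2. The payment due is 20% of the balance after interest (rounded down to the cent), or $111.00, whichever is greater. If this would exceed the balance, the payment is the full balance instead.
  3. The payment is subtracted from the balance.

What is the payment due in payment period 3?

Payment period 1: $1,096.71 +$20.83 interest = $1,117.54; pay $223.50 → $894.04
Payment period 2: $894.04 +$16.98 interest = $911.02; pay $182.20 → $728.82
Payment period 3: $728.82 +$13.84 interest = $742.66; pay $148.53 → $594.13

$148.53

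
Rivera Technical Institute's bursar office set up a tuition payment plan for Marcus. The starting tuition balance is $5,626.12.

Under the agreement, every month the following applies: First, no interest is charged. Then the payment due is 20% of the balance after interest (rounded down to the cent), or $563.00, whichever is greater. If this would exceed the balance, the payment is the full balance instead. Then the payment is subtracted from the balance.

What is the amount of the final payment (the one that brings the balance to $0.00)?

Month 1: opening $5,626.12; payment $1,125.22; balance $4,500.90
Month 2: opening $4,500.90; payment $900.18; balance $3,600.72
Month 3: opening $3,600.72; payment $720.14; balance $2,880.58
Month 4: opening $2,880.58; payment $576.11; balance $2,304.47
Month 5: opening $2,304.47; payment $563.00; balance $1,741.47
Month 6: opening $1,741.47; payment $563.00; balance $1,178.47
Month 7: opening $1,178.47; payment $563.00; balance $615.47
Month 8: opening $615.47; payment $563.00; balance $52.47
Month 9: opening $52.47; payment $52.47; balance $0.00

$52.47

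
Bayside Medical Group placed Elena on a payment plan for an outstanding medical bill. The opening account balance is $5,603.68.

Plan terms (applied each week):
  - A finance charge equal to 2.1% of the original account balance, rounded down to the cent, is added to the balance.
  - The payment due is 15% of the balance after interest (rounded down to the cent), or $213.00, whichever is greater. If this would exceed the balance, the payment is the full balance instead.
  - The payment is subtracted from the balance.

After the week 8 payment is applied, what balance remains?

Week 1: $5,603.68 +$117.67 interest = $5,721.35; pay $858.20 → $4,863.15
Week 2: $4,863.15 +$117.67 interest = $4,980.82; pay $747.12 → $4,233.70
Week 3: $4,233.70 +$117.67 interest = $4,351.37; pay $652.70 → $3,698.67
Week 4: $3,698.67 +$117.67 interest = $3,816.34; pay $572.45 → $3,243.89
Week 5: $3,243.89 +$117.67 interest = $3,361.56; pay $504.23 → $2,857.33
Week 6: $2,857.33 +$117.67 interest = $2,975.00; pay $446.25 → $2,528.75
Week 7: $2,528.75 +$117.67 interest = $2,646.42; pay $396.96 → $2,249.46
Week 8: $2,249.46 +$117.67 interest = $2,367.13; pay $355.06 → $2,012.07

$2,012.07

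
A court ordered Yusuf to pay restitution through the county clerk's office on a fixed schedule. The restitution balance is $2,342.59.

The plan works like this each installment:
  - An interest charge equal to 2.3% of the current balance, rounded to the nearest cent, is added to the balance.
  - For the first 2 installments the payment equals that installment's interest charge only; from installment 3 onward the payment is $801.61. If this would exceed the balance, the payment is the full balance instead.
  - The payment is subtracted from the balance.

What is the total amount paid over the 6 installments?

Installment 1: $2,342.59 +$53.88 interest = $2,396.47; pay $53.88 → $2,342.59
Installment 2: $2,342.59 +$53.88 interest = $2,396.47; pay $53.88 → $2,342.59
Installment 3: $2,342.59 +$53.88 interest = $2,396.47; pay $801.61 → $1,594.86
Installment 4: $1,594.86 +$36.68 interest = $1,631.54; pay $801.61 → $829.93
Installment 5: $829.93 +$19.09 interest = $849.02; pay $801.61 → $47.41
Installment 6: $47.41 +$1.09 interest = $48.50; pay $48.50 → $0.00
Total paid: $2,561.09

$2,561.09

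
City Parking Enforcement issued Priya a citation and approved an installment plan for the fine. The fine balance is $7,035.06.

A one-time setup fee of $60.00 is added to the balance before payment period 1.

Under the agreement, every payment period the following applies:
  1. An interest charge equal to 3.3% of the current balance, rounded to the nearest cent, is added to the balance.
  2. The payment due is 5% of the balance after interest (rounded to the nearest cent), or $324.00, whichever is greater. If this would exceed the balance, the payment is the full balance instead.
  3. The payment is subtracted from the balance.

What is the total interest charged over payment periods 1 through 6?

# | Opening | Interest | Payment | End bal
1 | $7,095.06 | $234.14 | $366.46 | $6,962.74
2 | $6,962.74 | $229.77 | $359.63 | $6,832.88
3 | $6,832.88 | $225.49 | $352.92 | $6,705.45
4 | $6,705.45 | $221.28 | $346.34 | $6,580.39
5 | $6,580.39 | $217.15 | $339.88 | $6,457.66
6 | $6,457.66 | $213.10 | $333.54 | $6,337.22
Total interest: $234.14 + $229.77 + $225.49 + $221.28 + $217.15 + $213.10 = $1,340.93

$1,340.93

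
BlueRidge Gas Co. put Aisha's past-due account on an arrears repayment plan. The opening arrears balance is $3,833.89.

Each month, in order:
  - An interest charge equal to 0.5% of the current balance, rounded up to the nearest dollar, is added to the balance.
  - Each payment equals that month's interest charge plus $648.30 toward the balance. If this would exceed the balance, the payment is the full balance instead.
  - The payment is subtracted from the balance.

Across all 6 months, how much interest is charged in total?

$69.00

Month 1: $3,833.89 +$20.00 interest = $3,853.89; pay $668.30 → $3,185.59
Month 2: $3,185.59 +$16.00 interest = $3,201.59; pay $664.30 → $2,537.29
Month 3: $2,537.29 +$13.00 interest = $2,550.29; pay $661.30 → $1,888.99
Month 4: $1,888.99 +$10.00 interest = $1,898.99; pay $658.30 → $1,240.69
Month 5: $1,240.69 +$7.00 interest = $1,247.69; pay $655.30 → $592.39
Month 6: $592.39 +$3.00 interest = $595.39; pay $595.39 → $0.00
Total interest: $20.00 + $16.00 + $13.00 + $10.00 + $7.00 + $3.00 = $69.00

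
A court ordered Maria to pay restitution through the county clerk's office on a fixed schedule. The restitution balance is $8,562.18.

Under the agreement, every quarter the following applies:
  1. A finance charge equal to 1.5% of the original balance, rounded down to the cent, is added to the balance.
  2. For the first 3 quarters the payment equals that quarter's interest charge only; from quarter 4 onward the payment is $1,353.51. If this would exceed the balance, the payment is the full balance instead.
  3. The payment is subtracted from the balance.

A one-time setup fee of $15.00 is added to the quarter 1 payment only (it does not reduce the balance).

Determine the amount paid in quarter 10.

$1,340.13

Quarter 1: $8,562.18 +$128.43 interest = $8,690.61; pay $128.43 (+ $15.00 fee) → $8,562.18
Quarter 2: $8,562.18 +$128.43 interest = $8,690.61; pay $128.43 → $8,562.18
Quarter 3: $8,562.18 +$128.43 interest = $8,690.61; pay $128.43 → $8,562.18
Quarter 4: $8,562.18 +$128.43 interest = $8,690.61; pay $1,353.51 → $7,337.10
Quarter 5: $7,337.10 +$128.43 interest = $7,465.53; pay $1,353.51 → $6,112.02
Quarter 6: $6,112.02 +$128.43 interest = $6,240.45; pay $1,353.51 → $4,886.94
Quarter 7: $4,886.94 +$128.43 interest = $5,015.37; pay $1,353.51 → $3,661.86
Quarter 8: $3,661.86 +$128.43 interest = $3,790.29; pay $1,353.51 → $2,436.78
Quarter 9: $2,436.78 +$128.43 interest = $2,565.21; pay $1,353.51 → $1,211.70
Quarter 10: $1,211.70 +$128.43 interest = $1,340.13; pay $1,340.13 → $0.00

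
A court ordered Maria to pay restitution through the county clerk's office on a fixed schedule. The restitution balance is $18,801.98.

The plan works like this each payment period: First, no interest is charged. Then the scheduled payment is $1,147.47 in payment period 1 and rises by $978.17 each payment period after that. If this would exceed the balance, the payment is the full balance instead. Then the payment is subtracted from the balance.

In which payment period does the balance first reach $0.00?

6

Payment period 1: $18,801.98 − $1,147.47 → $17,654.51
Payment period 2: $17,654.51 − $2,125.64 → $15,528.87
Payment period 3: $15,528.87 − $3,103.81 → $12,425.06
Payment period 4: $12,425.06 − $4,081.98 → $8,343.08
Payment period 5: $8,343.08 − $5,060.15 → $3,282.93
Payment period 6: $3,282.93 − $3,282.93 → $0.00
Balance reaches $0.00 in payment period 6.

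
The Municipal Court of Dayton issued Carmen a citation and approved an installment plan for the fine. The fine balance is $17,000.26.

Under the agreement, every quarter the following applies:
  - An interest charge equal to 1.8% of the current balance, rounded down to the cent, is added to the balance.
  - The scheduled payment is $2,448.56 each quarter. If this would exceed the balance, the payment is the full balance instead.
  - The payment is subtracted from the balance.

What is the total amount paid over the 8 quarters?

Quarter 1: opening $17,000.26; interest $306.00 → $17,306.26; payment $2,448.56; balance $14,857.70
Quarter 2: opening $14,857.70; interest $267.43 → $15,125.13; payment $2,448.56; balance $12,676.57
Quarter 3: opening $12,676.57; interest $228.17 → $12,904.74; payment $2,448.56; balance $10,456.18
Quarter 4: opening $10,456.18; interest $188.21 → $10,644.39; payment $2,448.56; balance $8,195.83
Quarter 5: opening $8,195.83; interest $147.52 → $8,343.35; payment $2,448.56; balance $5,894.79
Quarter 6: opening $5,894.79; interest $106.10 → $6,000.89; payment $2,448.56; balance $3,552.33
Quarter 7: opening $3,552.33; interest $63.94 → $3,616.27; payment $2,448.56; balance $1,167.71
Quarter 8: opening $1,167.71; interest $21.01 → $1,188.72; payment $1,188.72; balance $0.00
Total paid: $18,328.64

$18,328.64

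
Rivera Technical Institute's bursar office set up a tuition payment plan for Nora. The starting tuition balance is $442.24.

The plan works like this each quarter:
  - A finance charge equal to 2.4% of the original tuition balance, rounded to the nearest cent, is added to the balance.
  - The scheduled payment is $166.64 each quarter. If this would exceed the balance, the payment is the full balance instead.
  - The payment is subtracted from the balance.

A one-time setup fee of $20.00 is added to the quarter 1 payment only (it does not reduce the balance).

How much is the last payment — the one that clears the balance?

Quarter 1: opening $442.24; interest $10.61 → $452.85; payment $166.64 (+ $20.00 fee); balance $286.21
Quarter 2: opening $286.21; interest $10.61 → $296.82; payment $166.64; balance $130.18
Quarter 3: opening $130.18; interest $10.61 → $140.79; payment $140.79; balance $0.00

$140.79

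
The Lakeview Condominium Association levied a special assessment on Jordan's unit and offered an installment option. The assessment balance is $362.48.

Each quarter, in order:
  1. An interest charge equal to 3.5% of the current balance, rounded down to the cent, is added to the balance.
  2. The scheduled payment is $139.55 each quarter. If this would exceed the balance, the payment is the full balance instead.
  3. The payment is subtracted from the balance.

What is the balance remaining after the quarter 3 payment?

$0.00

# | Opening | Interest | Payment | End bal
1 | $362.48 | $12.68 | $139.55 | $235.61
2 | $235.61 | $8.24 | $139.55 | $104.30
3 | $104.30 | $3.65 | $107.95 | $0.00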